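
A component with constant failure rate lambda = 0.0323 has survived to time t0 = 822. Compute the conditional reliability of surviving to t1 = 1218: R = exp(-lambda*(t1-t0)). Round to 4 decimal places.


lambda = 0.0323
t0 = 822, t1 = 1218
t1 - t0 = 396
lambda * (t1-t0) = 0.0323 * 396 = 12.7908
R = exp(-12.7908)
R = 0.0

0.0


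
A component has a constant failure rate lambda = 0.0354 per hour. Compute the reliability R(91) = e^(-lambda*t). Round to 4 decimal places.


lambda = 0.0354
t = 91
lambda * t = 3.2214
R(t) = e^(-3.2214)
R(t) = 0.0399

0.0399


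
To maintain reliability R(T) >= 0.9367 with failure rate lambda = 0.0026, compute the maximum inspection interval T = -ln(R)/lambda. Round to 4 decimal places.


R_target = 0.9367
lambda = 0.0026
-ln(0.9367) = 0.0654
T = 0.0654 / 0.0026
T = 25.1509

25.1509


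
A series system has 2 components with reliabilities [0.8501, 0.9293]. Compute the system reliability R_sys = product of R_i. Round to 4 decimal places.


Components: [0.8501, 0.9293]
After component 1 (R=0.8501): product = 0.8501
After component 2 (R=0.9293): product = 0.79
R_sys = 0.79

0.79


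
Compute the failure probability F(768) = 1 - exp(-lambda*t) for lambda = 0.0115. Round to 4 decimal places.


lambda = 0.0115, t = 768
lambda * t = 8.832
exp(-8.832) = 0.0001
F(t) = 1 - 0.0001
F(t) = 0.9999

0.9999


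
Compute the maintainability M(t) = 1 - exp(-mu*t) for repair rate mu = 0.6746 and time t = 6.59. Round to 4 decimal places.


mu = 0.6746, t = 6.59
mu * t = 0.6746 * 6.59 = 4.4456
exp(-4.4456) = 0.0117
M(t) = 1 - 0.0117
M(t) = 0.9883

0.9883


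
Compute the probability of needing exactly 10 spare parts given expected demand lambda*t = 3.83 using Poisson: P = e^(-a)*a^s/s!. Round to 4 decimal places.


a = 3.83, s = 10
e^(-a) = e^(-3.83) = 0.0217
a^s = 3.83^10 = 679184.4587
s! = 3628800
P = 0.0217 * 679184.4587 / 3628800
P = 0.0041

0.0041


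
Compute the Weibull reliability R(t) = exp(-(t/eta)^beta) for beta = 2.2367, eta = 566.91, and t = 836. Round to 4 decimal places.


beta = 2.2367, eta = 566.91, t = 836
t/eta = 836 / 566.91 = 1.4747
(t/eta)^beta = 1.4747^2.2367 = 2.384
R(t) = exp(-2.384)
R(t) = 0.0922

0.0922


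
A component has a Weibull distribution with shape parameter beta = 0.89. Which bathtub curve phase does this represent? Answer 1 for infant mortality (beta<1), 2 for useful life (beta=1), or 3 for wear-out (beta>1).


beta = 0.89
Compare beta to 1:
beta < 1 => infant mortality (phase 1)
beta = 1 => useful life (phase 2)
beta > 1 => wear-out (phase 3)
Since beta = 0.89, this is infant mortality (decreasing failure rate)
Phase = 1

1


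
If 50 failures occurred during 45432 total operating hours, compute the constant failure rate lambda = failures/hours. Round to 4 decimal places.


failures = 50
total_hours = 45432
lambda = 50 / 45432
lambda = 0.0011

0.0011


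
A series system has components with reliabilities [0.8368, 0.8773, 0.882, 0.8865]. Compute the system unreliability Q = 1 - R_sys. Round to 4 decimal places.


Components: [0.8368, 0.8773, 0.882, 0.8865]
After component 1: product = 0.8368
After component 2: product = 0.7341
After component 3: product = 0.6475
After component 4: product = 0.574
R_sys = 0.574
Q = 1 - 0.574 = 0.426

0.426


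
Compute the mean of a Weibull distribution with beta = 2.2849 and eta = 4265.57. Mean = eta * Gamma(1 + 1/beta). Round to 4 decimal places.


beta = 2.2849, eta = 4265.57
1/beta = 0.4377
1 + 1/beta = 1.4377
Gamma(1.4377) = 0.8859
Mean = 4265.57 * 0.8859
Mean = 3778.661

3778.661


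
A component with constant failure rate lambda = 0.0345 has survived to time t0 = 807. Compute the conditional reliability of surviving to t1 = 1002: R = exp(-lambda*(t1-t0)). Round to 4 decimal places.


lambda = 0.0345
t0 = 807, t1 = 1002
t1 - t0 = 195
lambda * (t1-t0) = 0.0345 * 195 = 6.7275
R = exp(-6.7275)
R = 0.0012

0.0012


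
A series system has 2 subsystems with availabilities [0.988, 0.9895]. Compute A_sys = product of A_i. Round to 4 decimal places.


Subsystems: [0.988, 0.9895]
After subsystem 1 (A=0.988): product = 0.988
After subsystem 2 (A=0.9895): product = 0.9776
A_sys = 0.9776

0.9776


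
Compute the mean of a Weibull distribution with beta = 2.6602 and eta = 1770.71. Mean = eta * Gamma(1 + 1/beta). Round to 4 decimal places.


beta = 2.6602, eta = 1770.71
1/beta = 0.3759
1 + 1/beta = 1.3759
Gamma(1.3759) = 0.8888
Mean = 1770.71 * 0.8888
Mean = 1573.8835

1573.8835


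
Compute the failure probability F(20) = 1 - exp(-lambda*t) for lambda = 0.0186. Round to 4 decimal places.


lambda = 0.0186, t = 20
lambda * t = 0.372
exp(-0.372) = 0.6894
F(t) = 1 - 0.6894
F(t) = 0.3106

0.3106


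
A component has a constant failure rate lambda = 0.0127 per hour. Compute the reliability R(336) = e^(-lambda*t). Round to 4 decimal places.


lambda = 0.0127
t = 336
lambda * t = 4.2672
R(t) = e^(-4.2672)
R(t) = 0.014

0.014


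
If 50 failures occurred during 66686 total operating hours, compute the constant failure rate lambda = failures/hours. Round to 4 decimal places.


failures = 50
total_hours = 66686
lambda = 50 / 66686
lambda = 0.0007

0.0007


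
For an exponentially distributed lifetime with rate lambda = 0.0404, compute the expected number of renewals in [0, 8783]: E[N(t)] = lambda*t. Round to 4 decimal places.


lambda = 0.0404
t = 8783
E[N(t)] = lambda * t
E[N(t)] = 0.0404 * 8783
E[N(t)] = 354.8332

354.8332


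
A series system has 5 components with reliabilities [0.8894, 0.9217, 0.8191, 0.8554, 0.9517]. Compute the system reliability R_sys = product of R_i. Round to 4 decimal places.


Components: [0.8894, 0.9217, 0.8191, 0.8554, 0.9517]
After component 1 (R=0.8894): product = 0.8894
After component 2 (R=0.9217): product = 0.8198
After component 3 (R=0.8191): product = 0.6715
After component 4 (R=0.8554): product = 0.5744
After component 5 (R=0.9517): product = 0.5466
R_sys = 0.5466

0.5466


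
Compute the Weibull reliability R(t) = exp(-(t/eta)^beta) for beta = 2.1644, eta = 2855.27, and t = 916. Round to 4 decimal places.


beta = 2.1644, eta = 2855.27, t = 916
t/eta = 916 / 2855.27 = 0.3208
(t/eta)^beta = 0.3208^2.1644 = 0.0854
R(t) = exp(-0.0854)
R(t) = 0.9182

0.9182


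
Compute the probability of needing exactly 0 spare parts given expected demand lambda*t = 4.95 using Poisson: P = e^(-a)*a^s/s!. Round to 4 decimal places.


a = 4.95, s = 0
e^(-a) = e^(-4.95) = 0.0071
a^s = 4.95^0 = 1.0
s! = 1
P = 0.0071 * 1.0 / 1
P = 0.0071

0.0071


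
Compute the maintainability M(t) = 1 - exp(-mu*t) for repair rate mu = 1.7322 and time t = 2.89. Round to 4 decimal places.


mu = 1.7322, t = 2.89
mu * t = 1.7322 * 2.89 = 5.0061
exp(-5.0061) = 0.0067
M(t) = 1 - 0.0067
M(t) = 0.9933

0.9933


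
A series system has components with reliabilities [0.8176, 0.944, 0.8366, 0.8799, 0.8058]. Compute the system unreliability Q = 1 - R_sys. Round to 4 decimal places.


Components: [0.8176, 0.944, 0.8366, 0.8799, 0.8058]
After component 1: product = 0.8176
After component 2: product = 0.7718
After component 3: product = 0.6457
After component 4: product = 0.5682
After component 5: product = 0.4578
R_sys = 0.4578
Q = 1 - 0.4578 = 0.5422

0.5422


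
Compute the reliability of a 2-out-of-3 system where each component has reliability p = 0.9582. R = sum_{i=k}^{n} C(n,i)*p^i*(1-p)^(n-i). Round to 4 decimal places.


k = 2, n = 3, p = 0.9582
i=2: C(3,2)=3 * 0.9582^2 * 0.0418^1 = 0.1151
i=3: C(3,3)=1 * 0.9582^3 * 0.0418^0 = 0.8798
R = sum of terms = 0.9949

0.9949


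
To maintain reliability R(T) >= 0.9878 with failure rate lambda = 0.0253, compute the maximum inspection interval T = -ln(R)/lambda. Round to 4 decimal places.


R_target = 0.9878
lambda = 0.0253
-ln(0.9878) = 0.0123
T = 0.0123 / 0.0253
T = 0.4852

0.4852


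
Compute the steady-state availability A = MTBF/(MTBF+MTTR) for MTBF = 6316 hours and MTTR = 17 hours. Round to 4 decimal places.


MTBF = 6316
MTTR = 17
MTBF + MTTR = 6333
A = 6316 / 6333
A = 0.9973

0.9973


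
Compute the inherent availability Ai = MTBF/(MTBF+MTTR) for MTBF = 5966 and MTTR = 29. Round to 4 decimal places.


MTBF = 5966
MTTR = 29
MTBF + MTTR = 5995
Ai = 5966 / 5995
Ai = 0.9952

0.9952


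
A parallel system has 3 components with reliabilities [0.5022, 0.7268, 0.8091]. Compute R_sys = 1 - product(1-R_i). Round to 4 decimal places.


Components: [0.5022, 0.7268, 0.8091]
(1 - 0.5022) = 0.4978, running product = 0.4978
(1 - 0.7268) = 0.2732, running product = 0.136
(1 - 0.8091) = 0.1909, running product = 0.026
Product of (1-R_i) = 0.026
R_sys = 1 - 0.026 = 0.974

0.974


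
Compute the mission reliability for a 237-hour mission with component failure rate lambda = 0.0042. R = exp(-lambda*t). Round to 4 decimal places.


lambda = 0.0042
mission_time = 237
lambda * t = 0.0042 * 237 = 0.9954
R = exp(-0.9954)
R = 0.3696

0.3696


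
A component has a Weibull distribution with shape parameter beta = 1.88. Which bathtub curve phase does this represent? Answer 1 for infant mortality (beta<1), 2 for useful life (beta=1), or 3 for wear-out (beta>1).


beta = 1.88
Compare beta to 1:
beta < 1 => infant mortality (phase 1)
beta = 1 => useful life (phase 2)
beta > 1 => wear-out (phase 3)
Since beta = 1.88, this is wear-out (increasing failure rate)
Phase = 3

3


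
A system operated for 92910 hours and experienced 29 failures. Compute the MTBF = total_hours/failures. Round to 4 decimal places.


total_hours = 92910
failures = 29
MTBF = 92910 / 29
MTBF = 3203.7931

3203.7931


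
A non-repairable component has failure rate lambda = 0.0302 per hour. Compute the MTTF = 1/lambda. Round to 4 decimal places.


lambda = 0.0302
MTTF = 1 / 0.0302
MTTF = 33.1126

33.1126


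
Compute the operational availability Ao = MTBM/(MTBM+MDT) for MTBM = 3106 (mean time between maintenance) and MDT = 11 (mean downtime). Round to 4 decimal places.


MTBM = 3106
MDT = 11
MTBM + MDT = 3117
Ao = 3106 / 3117
Ao = 0.9965

0.9965


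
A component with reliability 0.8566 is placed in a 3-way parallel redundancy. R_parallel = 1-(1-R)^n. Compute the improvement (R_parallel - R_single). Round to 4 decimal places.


R_single = 0.8566, n = 3
1 - R_single = 0.1434
(1 - R_single)^n = 0.1434^3 = 0.0029
R_parallel = 1 - 0.0029 = 0.9971
Improvement = 0.9971 - 0.8566
Improvement = 0.1405

0.1405


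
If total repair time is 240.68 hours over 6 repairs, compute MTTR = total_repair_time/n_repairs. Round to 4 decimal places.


total_repair_time = 240.68
n_repairs = 6
MTTR = 240.68 / 6
MTTR = 40.1133

40.1133


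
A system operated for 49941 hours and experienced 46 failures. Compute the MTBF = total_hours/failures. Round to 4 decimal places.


total_hours = 49941
failures = 46
MTBF = 49941 / 46
MTBF = 1085.6739

1085.6739


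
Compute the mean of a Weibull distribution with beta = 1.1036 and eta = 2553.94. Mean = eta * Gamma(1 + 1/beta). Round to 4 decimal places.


beta = 1.1036, eta = 2553.94
1/beta = 0.9061
1 + 1/beta = 1.9061
Gamma(1.9061) = 0.9639
Mean = 2553.94 * 0.9639
Mean = 2461.6889

2461.6889


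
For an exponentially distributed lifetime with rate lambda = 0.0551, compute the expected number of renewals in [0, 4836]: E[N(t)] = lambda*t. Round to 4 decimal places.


lambda = 0.0551
t = 4836
E[N(t)] = lambda * t
E[N(t)] = 0.0551 * 4836
E[N(t)] = 266.4636

266.4636


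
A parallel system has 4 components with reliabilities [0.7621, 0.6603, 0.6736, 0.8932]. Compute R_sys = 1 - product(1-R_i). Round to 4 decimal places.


Components: [0.7621, 0.6603, 0.6736, 0.8932]
(1 - 0.7621) = 0.2379, running product = 0.2379
(1 - 0.6603) = 0.3397, running product = 0.0808
(1 - 0.6736) = 0.3264, running product = 0.0264
(1 - 0.8932) = 0.1068, running product = 0.0028
Product of (1-R_i) = 0.0028
R_sys = 1 - 0.0028 = 0.9972

0.9972


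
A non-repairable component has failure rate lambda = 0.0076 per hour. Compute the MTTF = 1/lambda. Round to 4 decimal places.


lambda = 0.0076
MTTF = 1 / 0.0076
MTTF = 131.5789

131.5789


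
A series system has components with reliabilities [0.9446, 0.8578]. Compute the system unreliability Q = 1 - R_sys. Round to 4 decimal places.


Components: [0.9446, 0.8578]
After component 1: product = 0.9446
After component 2: product = 0.8103
R_sys = 0.8103
Q = 1 - 0.8103 = 0.1897

0.1897


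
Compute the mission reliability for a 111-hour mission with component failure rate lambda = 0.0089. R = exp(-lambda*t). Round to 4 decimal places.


lambda = 0.0089
mission_time = 111
lambda * t = 0.0089 * 111 = 0.9879
R = exp(-0.9879)
R = 0.3724

0.3724


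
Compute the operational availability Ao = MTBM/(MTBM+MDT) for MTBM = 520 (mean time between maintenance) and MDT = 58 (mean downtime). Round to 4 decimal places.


MTBM = 520
MDT = 58
MTBM + MDT = 578
Ao = 520 / 578
Ao = 0.8997

0.8997


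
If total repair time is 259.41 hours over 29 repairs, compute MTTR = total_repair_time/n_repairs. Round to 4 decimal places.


total_repair_time = 259.41
n_repairs = 29
MTTR = 259.41 / 29
MTTR = 8.9452

8.9452


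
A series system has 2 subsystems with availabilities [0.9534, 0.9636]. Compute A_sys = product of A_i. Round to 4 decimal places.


Subsystems: [0.9534, 0.9636]
After subsystem 1 (A=0.9534): product = 0.9534
After subsystem 2 (A=0.9636): product = 0.9187
A_sys = 0.9187

0.9187


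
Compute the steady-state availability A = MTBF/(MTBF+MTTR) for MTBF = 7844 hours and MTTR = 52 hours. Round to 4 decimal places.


MTBF = 7844
MTTR = 52
MTBF + MTTR = 7896
A = 7844 / 7896
A = 0.9934

0.9934


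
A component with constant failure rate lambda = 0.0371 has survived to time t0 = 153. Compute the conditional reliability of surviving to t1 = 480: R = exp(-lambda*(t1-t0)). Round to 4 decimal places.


lambda = 0.0371
t0 = 153, t1 = 480
t1 - t0 = 327
lambda * (t1-t0) = 0.0371 * 327 = 12.1317
R = exp(-12.1317)
R = 0.0

0.0


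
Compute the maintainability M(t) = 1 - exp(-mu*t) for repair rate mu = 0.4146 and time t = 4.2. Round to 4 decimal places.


mu = 0.4146, t = 4.2
mu * t = 0.4146 * 4.2 = 1.7413
exp(-1.7413) = 0.1753
M(t) = 1 - 0.1753
M(t) = 0.8247

0.8247


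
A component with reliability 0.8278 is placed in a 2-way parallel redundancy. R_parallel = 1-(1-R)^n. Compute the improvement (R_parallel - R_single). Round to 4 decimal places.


R_single = 0.8278, n = 2
1 - R_single = 0.1722
(1 - R_single)^n = 0.1722^2 = 0.0297
R_parallel = 1 - 0.0297 = 0.9703
Improvement = 0.9703 - 0.8278
Improvement = 0.1425

0.1425


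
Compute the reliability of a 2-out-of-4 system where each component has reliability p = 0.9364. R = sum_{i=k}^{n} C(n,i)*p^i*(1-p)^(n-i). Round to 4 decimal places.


k = 2, n = 4, p = 0.9364
i=2: C(4,2)=6 * 0.9364^2 * 0.0636^2 = 0.0213
i=3: C(4,3)=4 * 0.9364^3 * 0.0636^1 = 0.2089
i=4: C(4,4)=1 * 0.9364^4 * 0.0636^0 = 0.7689
R = sum of terms = 0.999

0.999


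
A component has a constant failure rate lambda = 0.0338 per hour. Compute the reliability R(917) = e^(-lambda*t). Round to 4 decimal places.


lambda = 0.0338
t = 917
lambda * t = 30.9946
R(t) = e^(-30.9946)
R(t) = 0.0

0.0


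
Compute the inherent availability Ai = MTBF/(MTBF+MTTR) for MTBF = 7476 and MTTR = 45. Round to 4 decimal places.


MTBF = 7476
MTTR = 45
MTBF + MTTR = 7521
Ai = 7476 / 7521
Ai = 0.994

0.994


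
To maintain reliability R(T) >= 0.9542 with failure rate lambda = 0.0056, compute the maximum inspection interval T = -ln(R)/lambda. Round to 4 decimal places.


R_target = 0.9542
lambda = 0.0056
-ln(0.9542) = 0.0469
T = 0.0469 / 0.0056
T = 8.3718

8.3718


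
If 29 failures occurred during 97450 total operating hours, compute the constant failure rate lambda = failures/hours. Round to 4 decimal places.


failures = 29
total_hours = 97450
lambda = 29 / 97450
lambda = 0.0003

0.0003


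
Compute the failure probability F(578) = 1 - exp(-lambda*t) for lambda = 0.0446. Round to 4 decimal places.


lambda = 0.0446, t = 578
lambda * t = 25.7788
exp(-25.7788) = 0.0
F(t) = 1 - 0.0
F(t) = 1.0

1.0


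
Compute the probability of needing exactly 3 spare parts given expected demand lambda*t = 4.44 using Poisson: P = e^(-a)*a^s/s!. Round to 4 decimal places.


a = 4.44, s = 3
e^(-a) = e^(-4.44) = 0.0118
a^s = 4.44^3 = 87.5284
s! = 6
P = 0.0118 * 87.5284 / 6
P = 0.1721

0.1721


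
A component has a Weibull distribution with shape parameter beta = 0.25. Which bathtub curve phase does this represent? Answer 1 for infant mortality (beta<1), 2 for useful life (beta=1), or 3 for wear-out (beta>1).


beta = 0.25
Compare beta to 1:
beta < 1 => infant mortality (phase 1)
beta = 1 => useful life (phase 2)
beta > 1 => wear-out (phase 3)
Since beta = 0.25, this is infant mortality (decreasing failure rate)
Phase = 1

1


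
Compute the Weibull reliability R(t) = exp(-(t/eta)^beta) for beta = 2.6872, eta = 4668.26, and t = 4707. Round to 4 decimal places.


beta = 2.6872, eta = 4668.26, t = 4707
t/eta = 4707 / 4668.26 = 1.0083
(t/eta)^beta = 1.0083^2.6872 = 1.0225
R(t) = exp(-1.0225)
R(t) = 0.3597

0.3597


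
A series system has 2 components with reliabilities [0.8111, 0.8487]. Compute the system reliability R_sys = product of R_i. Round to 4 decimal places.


Components: [0.8111, 0.8487]
After component 1 (R=0.8111): product = 0.8111
After component 2 (R=0.8487): product = 0.6884
R_sys = 0.6884

0.6884


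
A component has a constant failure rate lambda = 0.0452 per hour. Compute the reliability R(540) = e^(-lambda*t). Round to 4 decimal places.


lambda = 0.0452
t = 540
lambda * t = 24.408
R(t) = e^(-24.408)
R(t) = 0.0

0.0


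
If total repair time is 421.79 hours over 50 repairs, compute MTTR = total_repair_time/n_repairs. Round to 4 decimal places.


total_repair_time = 421.79
n_repairs = 50
MTTR = 421.79 / 50
MTTR = 8.4358

8.4358


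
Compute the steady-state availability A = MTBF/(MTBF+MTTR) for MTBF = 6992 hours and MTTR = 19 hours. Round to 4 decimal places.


MTBF = 6992
MTTR = 19
MTBF + MTTR = 7011
A = 6992 / 7011
A = 0.9973

0.9973


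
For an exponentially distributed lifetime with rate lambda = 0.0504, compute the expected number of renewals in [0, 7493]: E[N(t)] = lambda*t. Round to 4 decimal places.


lambda = 0.0504
t = 7493
E[N(t)] = lambda * t
E[N(t)] = 0.0504 * 7493
E[N(t)] = 377.6472

377.6472


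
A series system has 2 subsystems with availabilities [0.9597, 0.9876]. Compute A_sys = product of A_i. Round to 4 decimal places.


Subsystems: [0.9597, 0.9876]
After subsystem 1 (A=0.9597): product = 0.9597
After subsystem 2 (A=0.9876): product = 0.9478
A_sys = 0.9478

0.9478


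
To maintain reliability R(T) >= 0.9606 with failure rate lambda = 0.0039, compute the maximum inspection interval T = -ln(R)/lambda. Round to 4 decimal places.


R_target = 0.9606
lambda = 0.0039
-ln(0.9606) = 0.0402
T = 0.0402 / 0.0039
T = 10.307

10.307


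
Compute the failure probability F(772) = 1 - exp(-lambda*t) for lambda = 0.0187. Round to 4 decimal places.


lambda = 0.0187, t = 772
lambda * t = 14.4364
exp(-14.4364) = 0.0
F(t) = 1 - 0.0
F(t) = 1.0

1.0


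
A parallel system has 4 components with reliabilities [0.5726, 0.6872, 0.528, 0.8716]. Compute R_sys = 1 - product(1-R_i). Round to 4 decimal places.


Components: [0.5726, 0.6872, 0.528, 0.8716]
(1 - 0.5726) = 0.4274, running product = 0.4274
(1 - 0.6872) = 0.3128, running product = 0.1337
(1 - 0.528) = 0.472, running product = 0.0631
(1 - 0.8716) = 0.1284, running product = 0.0081
Product of (1-R_i) = 0.0081
R_sys = 1 - 0.0081 = 0.9919

0.9919


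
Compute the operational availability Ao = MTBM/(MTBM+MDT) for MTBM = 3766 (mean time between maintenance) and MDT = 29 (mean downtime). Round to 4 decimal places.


MTBM = 3766
MDT = 29
MTBM + MDT = 3795
Ao = 3766 / 3795
Ao = 0.9924

0.9924


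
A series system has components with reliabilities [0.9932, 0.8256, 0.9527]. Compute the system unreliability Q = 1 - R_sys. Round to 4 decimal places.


Components: [0.9932, 0.8256, 0.9527]
After component 1: product = 0.9932
After component 2: product = 0.82
After component 3: product = 0.7812
R_sys = 0.7812
Q = 1 - 0.7812 = 0.2188

0.2188


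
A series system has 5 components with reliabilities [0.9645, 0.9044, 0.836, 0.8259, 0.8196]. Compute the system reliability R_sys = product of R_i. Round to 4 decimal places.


Components: [0.9645, 0.9044, 0.836, 0.8259, 0.8196]
After component 1 (R=0.9645): product = 0.9645
After component 2 (R=0.9044): product = 0.8723
After component 3 (R=0.836): product = 0.7292
After component 4 (R=0.8259): product = 0.6023
After component 5 (R=0.8196): product = 0.4936
R_sys = 0.4936

0.4936


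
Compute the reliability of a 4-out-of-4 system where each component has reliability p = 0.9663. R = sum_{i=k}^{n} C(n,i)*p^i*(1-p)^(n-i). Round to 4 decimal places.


k = 4, n = 4, p = 0.9663
i=4: C(4,4)=1 * 0.9663^4 * 0.0337^0 = 0.8719
R = sum of terms = 0.8719

0.8719


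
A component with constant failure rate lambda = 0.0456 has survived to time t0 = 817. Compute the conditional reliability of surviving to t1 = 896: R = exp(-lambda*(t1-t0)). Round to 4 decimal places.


lambda = 0.0456
t0 = 817, t1 = 896
t1 - t0 = 79
lambda * (t1-t0) = 0.0456 * 79 = 3.6024
R = exp(-3.6024)
R = 0.0273

0.0273


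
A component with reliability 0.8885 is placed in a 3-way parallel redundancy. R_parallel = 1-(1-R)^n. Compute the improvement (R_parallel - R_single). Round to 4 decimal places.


R_single = 0.8885, n = 3
1 - R_single = 0.1115
(1 - R_single)^n = 0.1115^3 = 0.0014
R_parallel = 1 - 0.0014 = 0.9986
Improvement = 0.9986 - 0.8885
Improvement = 0.1101

0.1101


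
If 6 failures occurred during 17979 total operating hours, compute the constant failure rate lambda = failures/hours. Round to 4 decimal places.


failures = 6
total_hours = 17979
lambda = 6 / 17979
lambda = 0.0003

0.0003


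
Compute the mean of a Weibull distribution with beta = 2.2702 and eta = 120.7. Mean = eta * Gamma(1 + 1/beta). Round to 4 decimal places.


beta = 2.2702, eta = 120.7
1/beta = 0.4405
1 + 1/beta = 1.4405
Gamma(1.4405) = 0.8858
Mean = 120.7 * 0.8858
Mean = 106.9156

106.9156


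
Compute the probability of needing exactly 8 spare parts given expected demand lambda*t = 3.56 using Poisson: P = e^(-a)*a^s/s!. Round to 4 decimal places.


a = 3.56, s = 8
e^(-a) = e^(-3.56) = 0.0284
a^s = 3.56^8 = 25798.8284
s! = 40320
P = 0.0284 * 25798.8284 / 40320
P = 0.0182

0.0182


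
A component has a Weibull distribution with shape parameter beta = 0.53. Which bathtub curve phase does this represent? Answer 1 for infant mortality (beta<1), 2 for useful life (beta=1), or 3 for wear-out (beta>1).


beta = 0.53
Compare beta to 1:
beta < 1 => infant mortality (phase 1)
beta = 1 => useful life (phase 2)
beta > 1 => wear-out (phase 3)
Since beta = 0.53, this is infant mortality (decreasing failure rate)
Phase = 1

1


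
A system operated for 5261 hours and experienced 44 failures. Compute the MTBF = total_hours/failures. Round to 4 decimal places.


total_hours = 5261
failures = 44
MTBF = 5261 / 44
MTBF = 119.5682

119.5682


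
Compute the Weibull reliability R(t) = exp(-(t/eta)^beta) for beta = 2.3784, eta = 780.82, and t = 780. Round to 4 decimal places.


beta = 2.3784, eta = 780.82, t = 780
t/eta = 780 / 780.82 = 0.9989
(t/eta)^beta = 0.9989^2.3784 = 0.9975
R(t) = exp(-0.9975)
R(t) = 0.3688

0.3688


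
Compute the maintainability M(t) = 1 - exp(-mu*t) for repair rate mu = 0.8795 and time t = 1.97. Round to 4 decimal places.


mu = 0.8795, t = 1.97
mu * t = 0.8795 * 1.97 = 1.7326
exp(-1.7326) = 0.1768
M(t) = 1 - 0.1768
M(t) = 0.8232

0.8232


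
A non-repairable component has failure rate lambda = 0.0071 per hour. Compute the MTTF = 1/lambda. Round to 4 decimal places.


lambda = 0.0071
MTTF = 1 / 0.0071
MTTF = 140.8451

140.8451


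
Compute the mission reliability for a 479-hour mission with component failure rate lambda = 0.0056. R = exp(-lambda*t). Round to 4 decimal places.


lambda = 0.0056
mission_time = 479
lambda * t = 0.0056 * 479 = 2.6824
R = exp(-2.6824)
R = 0.0684

0.0684


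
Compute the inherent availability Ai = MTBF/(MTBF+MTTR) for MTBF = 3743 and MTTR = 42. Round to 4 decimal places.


MTBF = 3743
MTTR = 42
MTBF + MTTR = 3785
Ai = 3743 / 3785
Ai = 0.9889

0.9889


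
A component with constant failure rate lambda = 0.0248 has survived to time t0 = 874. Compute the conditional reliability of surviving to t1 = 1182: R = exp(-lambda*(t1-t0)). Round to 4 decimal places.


lambda = 0.0248
t0 = 874, t1 = 1182
t1 - t0 = 308
lambda * (t1-t0) = 0.0248 * 308 = 7.6384
R = exp(-7.6384)
R = 0.0005

0.0005


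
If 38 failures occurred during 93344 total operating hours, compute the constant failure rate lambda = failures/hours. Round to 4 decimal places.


failures = 38
total_hours = 93344
lambda = 38 / 93344
lambda = 0.0004

0.0004


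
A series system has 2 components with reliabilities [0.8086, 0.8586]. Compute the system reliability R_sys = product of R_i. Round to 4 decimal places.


Components: [0.8086, 0.8586]
After component 1 (R=0.8086): product = 0.8086
After component 2 (R=0.8586): product = 0.6943
R_sys = 0.6943

0.6943


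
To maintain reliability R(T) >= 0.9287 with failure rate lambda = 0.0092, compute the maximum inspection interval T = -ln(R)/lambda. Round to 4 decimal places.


R_target = 0.9287
lambda = 0.0092
-ln(0.9287) = 0.074
T = 0.074 / 0.0092
T = 8.0402

8.0402


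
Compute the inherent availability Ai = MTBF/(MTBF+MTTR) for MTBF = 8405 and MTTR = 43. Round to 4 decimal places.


MTBF = 8405
MTTR = 43
MTBF + MTTR = 8448
Ai = 8405 / 8448
Ai = 0.9949

0.9949


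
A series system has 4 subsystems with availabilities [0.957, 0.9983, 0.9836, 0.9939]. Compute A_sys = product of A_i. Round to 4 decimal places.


Subsystems: [0.957, 0.9983, 0.9836, 0.9939]
After subsystem 1 (A=0.957): product = 0.957
After subsystem 2 (A=0.9983): product = 0.9554
After subsystem 3 (A=0.9836): product = 0.9397
After subsystem 4 (A=0.9939): product = 0.934
A_sys = 0.934

0.934


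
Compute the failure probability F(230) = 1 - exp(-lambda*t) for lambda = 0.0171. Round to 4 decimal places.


lambda = 0.0171, t = 230
lambda * t = 3.933
exp(-3.933) = 0.0196
F(t) = 1 - 0.0196
F(t) = 0.9804

0.9804


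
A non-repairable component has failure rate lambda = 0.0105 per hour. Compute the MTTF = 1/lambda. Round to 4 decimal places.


lambda = 0.0105
MTTF = 1 / 0.0105
MTTF = 95.2381

95.2381


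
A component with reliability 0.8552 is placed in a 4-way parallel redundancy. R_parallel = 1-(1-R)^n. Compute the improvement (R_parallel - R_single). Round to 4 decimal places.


R_single = 0.8552, n = 4
1 - R_single = 0.1448
(1 - R_single)^n = 0.1448^4 = 0.0004
R_parallel = 1 - 0.0004 = 0.9996
Improvement = 0.9996 - 0.8552
Improvement = 0.1444

0.1444


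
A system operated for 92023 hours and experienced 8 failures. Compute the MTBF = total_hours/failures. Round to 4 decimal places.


total_hours = 92023
failures = 8
MTBF = 92023 / 8
MTBF = 11502.875

11502.875


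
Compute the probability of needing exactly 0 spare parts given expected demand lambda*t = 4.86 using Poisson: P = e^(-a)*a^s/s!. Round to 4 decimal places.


a = 4.86, s = 0
e^(-a) = e^(-4.86) = 0.0078
a^s = 4.86^0 = 1.0
s! = 1
P = 0.0078 * 1.0 / 1
P = 0.0078

0.0078


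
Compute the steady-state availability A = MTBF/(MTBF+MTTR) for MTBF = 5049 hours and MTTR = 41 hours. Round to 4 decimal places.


MTBF = 5049
MTTR = 41
MTBF + MTTR = 5090
A = 5049 / 5090
A = 0.9919

0.9919


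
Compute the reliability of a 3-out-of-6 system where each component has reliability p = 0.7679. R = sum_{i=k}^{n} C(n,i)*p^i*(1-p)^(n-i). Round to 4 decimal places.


k = 3, n = 6, p = 0.7679
i=3: C(6,3)=20 * 0.7679^3 * 0.2321^3 = 0.1132
i=4: C(6,4)=15 * 0.7679^4 * 0.2321^2 = 0.281
i=5: C(6,5)=6 * 0.7679^5 * 0.2321^1 = 0.3718
i=6: C(6,6)=1 * 0.7679^6 * 0.2321^0 = 0.205
R = sum of terms = 0.9711

0.9711


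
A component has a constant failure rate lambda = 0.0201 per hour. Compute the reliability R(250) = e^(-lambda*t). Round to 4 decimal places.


lambda = 0.0201
t = 250
lambda * t = 5.025
R(t) = e^(-5.025)
R(t) = 0.0066

0.0066


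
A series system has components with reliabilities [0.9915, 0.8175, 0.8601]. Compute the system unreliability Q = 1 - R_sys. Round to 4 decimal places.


Components: [0.9915, 0.8175, 0.8601]
After component 1: product = 0.9915
After component 2: product = 0.8106
After component 3: product = 0.6972
R_sys = 0.6972
Q = 1 - 0.6972 = 0.3028

0.3028


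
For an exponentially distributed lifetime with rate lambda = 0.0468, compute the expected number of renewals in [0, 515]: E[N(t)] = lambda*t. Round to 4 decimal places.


lambda = 0.0468
t = 515
E[N(t)] = lambda * t
E[N(t)] = 0.0468 * 515
E[N(t)] = 24.102

24.102


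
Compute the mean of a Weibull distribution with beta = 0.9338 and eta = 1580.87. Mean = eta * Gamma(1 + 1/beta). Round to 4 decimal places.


beta = 0.9338, eta = 1580.87
1/beta = 1.0709
1 + 1/beta = 2.0709
Gamma(2.0709) = 1.0321
Mean = 1580.87 * 1.0321
Mean = 1631.5737

1631.5737


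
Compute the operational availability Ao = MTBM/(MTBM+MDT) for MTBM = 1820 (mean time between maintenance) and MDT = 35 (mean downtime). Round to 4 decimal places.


MTBM = 1820
MDT = 35
MTBM + MDT = 1855
Ao = 1820 / 1855
Ao = 0.9811

0.9811


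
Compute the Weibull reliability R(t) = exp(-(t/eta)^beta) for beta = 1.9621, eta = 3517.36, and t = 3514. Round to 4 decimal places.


beta = 1.9621, eta = 3517.36, t = 3514
t/eta = 3514 / 3517.36 = 0.999
(t/eta)^beta = 0.999^1.9621 = 0.9981
R(t) = exp(-0.9981)
R(t) = 0.3686

0.3686


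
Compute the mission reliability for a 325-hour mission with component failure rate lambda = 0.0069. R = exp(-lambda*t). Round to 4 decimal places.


lambda = 0.0069
mission_time = 325
lambda * t = 0.0069 * 325 = 2.2425
R = exp(-2.2425)
R = 0.1062

0.1062


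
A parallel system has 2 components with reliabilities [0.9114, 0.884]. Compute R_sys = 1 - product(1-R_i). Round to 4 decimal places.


Components: [0.9114, 0.884]
(1 - 0.9114) = 0.0886, running product = 0.0886
(1 - 0.884) = 0.116, running product = 0.0103
Product of (1-R_i) = 0.0103
R_sys = 1 - 0.0103 = 0.9897

0.9897


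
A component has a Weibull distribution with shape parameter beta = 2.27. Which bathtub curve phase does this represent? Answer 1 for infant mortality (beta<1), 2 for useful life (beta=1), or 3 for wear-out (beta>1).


beta = 2.27
Compare beta to 1:
beta < 1 => infant mortality (phase 1)
beta = 1 => useful life (phase 2)
beta > 1 => wear-out (phase 3)
Since beta = 2.27, this is wear-out (increasing failure rate)
Phase = 3

3


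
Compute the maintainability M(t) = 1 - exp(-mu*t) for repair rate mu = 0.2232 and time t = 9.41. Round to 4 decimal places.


mu = 0.2232, t = 9.41
mu * t = 0.2232 * 9.41 = 2.1003
exp(-2.1003) = 0.1224
M(t) = 1 - 0.1224
M(t) = 0.8776

0.8776


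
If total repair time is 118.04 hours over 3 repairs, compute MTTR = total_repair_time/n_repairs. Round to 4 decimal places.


total_repair_time = 118.04
n_repairs = 3
MTTR = 118.04 / 3
MTTR = 39.3467

39.3467


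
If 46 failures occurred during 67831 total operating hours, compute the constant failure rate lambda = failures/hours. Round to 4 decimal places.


failures = 46
total_hours = 67831
lambda = 46 / 67831
lambda = 0.0007

0.0007


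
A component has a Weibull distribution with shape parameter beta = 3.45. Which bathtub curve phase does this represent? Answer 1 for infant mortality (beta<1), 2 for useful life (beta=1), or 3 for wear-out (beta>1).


beta = 3.45
Compare beta to 1:
beta < 1 => infant mortality (phase 1)
beta = 1 => useful life (phase 2)
beta > 1 => wear-out (phase 3)
Since beta = 3.45, this is wear-out (increasing failure rate)
Phase = 3

3


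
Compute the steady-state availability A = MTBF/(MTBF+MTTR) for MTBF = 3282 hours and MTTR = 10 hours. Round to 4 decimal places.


MTBF = 3282
MTTR = 10
MTBF + MTTR = 3292
A = 3282 / 3292
A = 0.997

0.997


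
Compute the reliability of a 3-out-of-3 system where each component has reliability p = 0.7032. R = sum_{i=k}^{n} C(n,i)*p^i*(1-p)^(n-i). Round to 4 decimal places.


k = 3, n = 3, p = 0.7032
i=3: C(3,3)=1 * 0.7032^3 * 0.2968^0 = 0.3477
R = sum of terms = 0.3477

0.3477


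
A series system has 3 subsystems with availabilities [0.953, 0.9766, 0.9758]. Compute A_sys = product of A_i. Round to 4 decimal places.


Subsystems: [0.953, 0.9766, 0.9758]
After subsystem 1 (A=0.953): product = 0.953
After subsystem 2 (A=0.9766): product = 0.9307
After subsystem 3 (A=0.9758): product = 0.9082
A_sys = 0.9082

0.9082


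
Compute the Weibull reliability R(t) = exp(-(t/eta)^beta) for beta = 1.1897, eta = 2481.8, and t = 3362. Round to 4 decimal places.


beta = 1.1897, eta = 2481.8, t = 3362
t/eta = 3362 / 2481.8 = 1.3547
(t/eta)^beta = 1.3547^1.1897 = 1.435
R(t) = exp(-1.435)
R(t) = 0.2381

0.2381


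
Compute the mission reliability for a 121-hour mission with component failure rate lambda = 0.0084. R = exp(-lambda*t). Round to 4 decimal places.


lambda = 0.0084
mission_time = 121
lambda * t = 0.0084 * 121 = 1.0164
R = exp(-1.0164)
R = 0.3619

0.3619


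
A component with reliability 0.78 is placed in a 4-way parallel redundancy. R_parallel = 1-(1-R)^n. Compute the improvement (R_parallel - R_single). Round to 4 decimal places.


R_single = 0.78, n = 4
1 - R_single = 0.22
(1 - R_single)^n = 0.22^4 = 0.0023
R_parallel = 1 - 0.0023 = 0.9977
Improvement = 0.9977 - 0.78
Improvement = 0.2177

0.2177


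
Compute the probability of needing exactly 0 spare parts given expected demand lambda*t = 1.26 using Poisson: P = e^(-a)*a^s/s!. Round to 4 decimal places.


a = 1.26, s = 0
e^(-a) = e^(-1.26) = 0.2837
a^s = 1.26^0 = 1.0
s! = 1
P = 0.2837 * 1.0 / 1
P = 0.2837

0.2837


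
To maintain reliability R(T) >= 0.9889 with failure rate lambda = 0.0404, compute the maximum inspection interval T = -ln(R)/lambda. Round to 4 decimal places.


R_target = 0.9889
lambda = 0.0404
-ln(0.9889) = 0.0112
T = 0.0112 / 0.0404
T = 0.2763

0.2763


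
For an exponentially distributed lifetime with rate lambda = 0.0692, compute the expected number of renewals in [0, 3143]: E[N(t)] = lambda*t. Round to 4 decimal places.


lambda = 0.0692
t = 3143
E[N(t)] = lambda * t
E[N(t)] = 0.0692 * 3143
E[N(t)] = 217.4956

217.4956


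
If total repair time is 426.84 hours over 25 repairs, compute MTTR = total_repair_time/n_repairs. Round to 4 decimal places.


total_repair_time = 426.84
n_repairs = 25
MTTR = 426.84 / 25
MTTR = 17.0736

17.0736


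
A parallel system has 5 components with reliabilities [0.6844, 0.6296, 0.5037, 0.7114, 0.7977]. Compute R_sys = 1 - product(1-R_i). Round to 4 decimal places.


Components: [0.6844, 0.6296, 0.5037, 0.7114, 0.7977]
(1 - 0.6844) = 0.3156, running product = 0.3156
(1 - 0.6296) = 0.3704, running product = 0.1169
(1 - 0.5037) = 0.4963, running product = 0.058
(1 - 0.7114) = 0.2886, running product = 0.0167
(1 - 0.7977) = 0.2023, running product = 0.0034
Product of (1-R_i) = 0.0034
R_sys = 1 - 0.0034 = 0.9966

0.9966


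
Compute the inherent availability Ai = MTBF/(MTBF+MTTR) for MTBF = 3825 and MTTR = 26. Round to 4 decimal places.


MTBF = 3825
MTTR = 26
MTBF + MTTR = 3851
Ai = 3825 / 3851
Ai = 0.9932

0.9932


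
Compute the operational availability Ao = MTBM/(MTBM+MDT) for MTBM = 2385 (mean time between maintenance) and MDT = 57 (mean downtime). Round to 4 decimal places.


MTBM = 2385
MDT = 57
MTBM + MDT = 2442
Ao = 2385 / 2442
Ao = 0.9767

0.9767


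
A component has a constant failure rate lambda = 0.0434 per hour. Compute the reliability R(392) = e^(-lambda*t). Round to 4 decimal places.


lambda = 0.0434
t = 392
lambda * t = 17.0128
R(t) = e^(-17.0128)
R(t) = 0.0

0.0


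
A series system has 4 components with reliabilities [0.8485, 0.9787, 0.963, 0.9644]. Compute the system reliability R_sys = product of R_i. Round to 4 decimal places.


Components: [0.8485, 0.9787, 0.963, 0.9644]
After component 1 (R=0.8485): product = 0.8485
After component 2 (R=0.9787): product = 0.8304
After component 3 (R=0.963): product = 0.7997
After component 4 (R=0.9644): product = 0.7712
R_sys = 0.7712

0.7712


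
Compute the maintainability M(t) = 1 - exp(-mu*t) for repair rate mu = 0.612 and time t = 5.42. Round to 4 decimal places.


mu = 0.612, t = 5.42
mu * t = 0.612 * 5.42 = 3.317
exp(-3.317) = 0.0363
M(t) = 1 - 0.0363
M(t) = 0.9637

0.9637


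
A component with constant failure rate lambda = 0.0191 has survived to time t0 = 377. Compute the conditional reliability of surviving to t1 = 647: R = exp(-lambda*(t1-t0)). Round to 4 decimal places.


lambda = 0.0191
t0 = 377, t1 = 647
t1 - t0 = 270
lambda * (t1-t0) = 0.0191 * 270 = 5.157
R = exp(-5.157)
R = 0.0058

0.0058


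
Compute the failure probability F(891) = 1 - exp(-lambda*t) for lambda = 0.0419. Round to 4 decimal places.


lambda = 0.0419, t = 891
lambda * t = 37.3329
exp(-37.3329) = 0.0
F(t) = 1 - 0.0
F(t) = 1.0

1.0


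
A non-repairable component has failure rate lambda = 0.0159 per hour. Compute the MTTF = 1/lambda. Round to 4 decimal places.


lambda = 0.0159
MTTF = 1 / 0.0159
MTTF = 62.8931

62.8931


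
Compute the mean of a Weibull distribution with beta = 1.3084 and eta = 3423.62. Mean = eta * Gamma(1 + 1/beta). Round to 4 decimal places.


beta = 1.3084, eta = 3423.62
1/beta = 0.7643
1 + 1/beta = 1.7643
Gamma(1.7643) = 0.9224
Mean = 3423.62 * 0.9224
Mean = 3157.9152

3157.9152


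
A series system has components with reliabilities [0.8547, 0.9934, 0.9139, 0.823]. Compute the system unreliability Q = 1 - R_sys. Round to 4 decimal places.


Components: [0.8547, 0.9934, 0.9139, 0.823]
After component 1: product = 0.8547
After component 2: product = 0.8491
After component 3: product = 0.776
After component 4: product = 0.6386
R_sys = 0.6386
Q = 1 - 0.6386 = 0.3614

0.3614


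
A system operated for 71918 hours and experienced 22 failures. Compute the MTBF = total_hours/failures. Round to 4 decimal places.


total_hours = 71918
failures = 22
MTBF = 71918 / 22
MTBF = 3269.0

3269.0


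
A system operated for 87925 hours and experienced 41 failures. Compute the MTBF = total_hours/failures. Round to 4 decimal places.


total_hours = 87925
failures = 41
MTBF = 87925 / 41
MTBF = 2144.5122

2144.5122


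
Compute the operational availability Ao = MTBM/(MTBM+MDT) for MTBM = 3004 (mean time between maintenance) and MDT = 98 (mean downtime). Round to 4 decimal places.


MTBM = 3004
MDT = 98
MTBM + MDT = 3102
Ao = 3004 / 3102
Ao = 0.9684

0.9684


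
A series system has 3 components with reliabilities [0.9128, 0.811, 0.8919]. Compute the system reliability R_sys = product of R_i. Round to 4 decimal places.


Components: [0.9128, 0.811, 0.8919]
After component 1 (R=0.9128): product = 0.9128
After component 2 (R=0.811): product = 0.7403
After component 3 (R=0.8919): product = 0.6603
R_sys = 0.6603

0.6603


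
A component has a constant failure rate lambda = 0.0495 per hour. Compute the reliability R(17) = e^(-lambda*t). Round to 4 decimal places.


lambda = 0.0495
t = 17
lambda * t = 0.8415
R(t) = e^(-0.8415)
R(t) = 0.4311

0.4311


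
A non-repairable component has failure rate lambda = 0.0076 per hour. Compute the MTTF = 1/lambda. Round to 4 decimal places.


lambda = 0.0076
MTTF = 1 / 0.0076
MTTF = 131.5789

131.5789


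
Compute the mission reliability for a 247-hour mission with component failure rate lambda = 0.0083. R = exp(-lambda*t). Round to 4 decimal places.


lambda = 0.0083
mission_time = 247
lambda * t = 0.0083 * 247 = 2.0501
R = exp(-2.0501)
R = 0.1287

0.1287
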